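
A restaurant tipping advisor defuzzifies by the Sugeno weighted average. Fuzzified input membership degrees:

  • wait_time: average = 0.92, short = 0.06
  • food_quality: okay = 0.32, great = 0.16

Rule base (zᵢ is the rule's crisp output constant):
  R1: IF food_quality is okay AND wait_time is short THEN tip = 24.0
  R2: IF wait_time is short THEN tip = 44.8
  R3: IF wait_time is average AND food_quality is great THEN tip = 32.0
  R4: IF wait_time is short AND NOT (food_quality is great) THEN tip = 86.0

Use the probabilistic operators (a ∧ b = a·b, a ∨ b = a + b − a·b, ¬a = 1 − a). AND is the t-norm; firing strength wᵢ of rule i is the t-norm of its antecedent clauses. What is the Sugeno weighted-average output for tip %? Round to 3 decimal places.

44.052

R1 (z=24.0): okay=0.32, short=0.06; AND[a·b] → w = 0.0192
R2 (z=44.8): short=0.06 → w = 0.0600
R3 (z=32.0): average=0.92, great=0.16; AND[a·b] → w = 0.1472
R4 (z=86.0): short=0.06, ¬great=1−0.16=0.84; AND[a·b] → w = 0.0504
Weighted average = (0.0192·24.0 + 0.0600·44.8 + 0.1472·32.0 + 0.0504·86.0) / (0.0192 + 0.0600 + 0.1472 + 0.0504)
  = 12.1936 / 0.2768 = 44.052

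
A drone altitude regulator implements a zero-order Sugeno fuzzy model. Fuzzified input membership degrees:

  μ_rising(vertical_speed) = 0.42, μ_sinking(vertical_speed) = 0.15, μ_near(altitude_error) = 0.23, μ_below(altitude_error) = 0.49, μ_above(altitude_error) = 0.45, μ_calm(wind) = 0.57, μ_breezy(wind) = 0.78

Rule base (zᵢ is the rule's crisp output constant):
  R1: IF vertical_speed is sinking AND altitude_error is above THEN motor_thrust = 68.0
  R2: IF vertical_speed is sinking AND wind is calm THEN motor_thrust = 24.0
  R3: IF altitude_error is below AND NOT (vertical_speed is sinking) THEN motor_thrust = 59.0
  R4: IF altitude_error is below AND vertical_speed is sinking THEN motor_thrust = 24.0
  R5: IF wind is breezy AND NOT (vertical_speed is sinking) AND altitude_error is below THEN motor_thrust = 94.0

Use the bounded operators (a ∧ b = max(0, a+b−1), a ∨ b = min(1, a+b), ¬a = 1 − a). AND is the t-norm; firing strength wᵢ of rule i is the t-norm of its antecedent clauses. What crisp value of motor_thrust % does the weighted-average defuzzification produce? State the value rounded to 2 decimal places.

R1 (z=68.0): sinking=0.15, above=0.45; AND[max(0, a+b−1)] → w = 0.00
R2 (z=24.0): sinking=0.15, calm=0.57; AND[max(0, a+b−1)] → w = 0.00
R3 (z=59.0): below=0.49, ¬sinking=1−0.15=0.85; AND[max(0, a+b−1)] → w = 0.34
R4 (z=24.0): below=0.49, sinking=0.15; AND[max(0, a+b−1)] → w = 0.00
R5 (z=94.0): breezy=0.78, ¬sinking=1−0.15=0.85, below=0.49; AND[max(0, a+b−1)] → w = 0.12
Weighted average = (0.00·68.0 + 0.00·24.0 + 0.34·59.0 + 0.00·24.0 + 0.12·94.0) / (0.00 + 0.00 + 0.34 + 0.00 + 0.12)
  = 31.3400 / 0.4600 = 68.13

68.13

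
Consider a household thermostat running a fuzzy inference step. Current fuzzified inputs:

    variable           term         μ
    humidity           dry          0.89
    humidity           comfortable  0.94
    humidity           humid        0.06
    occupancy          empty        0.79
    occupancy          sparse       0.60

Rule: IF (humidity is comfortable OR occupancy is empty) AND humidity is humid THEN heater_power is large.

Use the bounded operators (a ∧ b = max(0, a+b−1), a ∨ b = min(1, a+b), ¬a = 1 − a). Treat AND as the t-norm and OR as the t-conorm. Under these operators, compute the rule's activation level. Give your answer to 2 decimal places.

firing strength: (comfortable=0.94 OR empty=0.79) = 1.00; AND[max(0, a+b−1)] with humid=0.06 → w = 0.06

0.06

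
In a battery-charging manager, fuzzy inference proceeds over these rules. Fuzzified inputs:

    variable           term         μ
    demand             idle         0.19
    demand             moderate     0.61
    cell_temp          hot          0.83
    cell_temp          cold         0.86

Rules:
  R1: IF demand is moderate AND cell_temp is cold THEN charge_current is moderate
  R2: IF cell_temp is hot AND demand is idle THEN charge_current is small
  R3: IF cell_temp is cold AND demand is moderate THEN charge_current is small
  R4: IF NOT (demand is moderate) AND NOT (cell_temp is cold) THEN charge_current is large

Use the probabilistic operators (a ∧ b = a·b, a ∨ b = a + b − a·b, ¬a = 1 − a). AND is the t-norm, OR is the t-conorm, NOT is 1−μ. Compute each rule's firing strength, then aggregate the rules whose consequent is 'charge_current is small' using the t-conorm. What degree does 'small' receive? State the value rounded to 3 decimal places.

R1: moderate=0.61, cold=0.86; AND[a·b] → w = 0.5246
R2: hot=0.83, idle=0.19; AND[a·b] → w = 0.1577
R3: cold=0.86, moderate=0.61; AND[a·b] → w = 0.5246
R4: ¬moderate=1−0.61=0.39, ¬cold=1−0.86=0.14; AND[a·b] → w = 0.0546
Rules with consequent 'small': {R2, R3} → strengths 0.1577, 0.5246
Aggregate via t-conorm [a + b − a·b]: 0.5996

0.600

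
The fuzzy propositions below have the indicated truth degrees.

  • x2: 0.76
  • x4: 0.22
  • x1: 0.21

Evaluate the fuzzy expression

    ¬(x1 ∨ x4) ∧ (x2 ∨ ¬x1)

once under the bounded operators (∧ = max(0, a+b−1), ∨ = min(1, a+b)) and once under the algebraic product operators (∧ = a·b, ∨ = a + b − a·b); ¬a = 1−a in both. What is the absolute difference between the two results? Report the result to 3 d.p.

Under bounded:
  x1 ∨ x4 = min(1, a+b) on (0.21, 0.22) = 0.43
  ¬(x1 ∨ x4) = 1 − 0.43 = 0.57
  ¬x1 = 1 − 0.21 = 0.79
  x2 ∨ ¬x1 = min(1, a+b) on (0.76, 0.79) = 1.00
  ¬(x1 ∨ x4) ∧ (x2 ∨ ¬x1) = max(0, a+b−1) on (0.57, 1.00) = 0.57
  → value = 0.5700
Under algebraic product:
  x1 ∨ x4 = a + b − a·b on (0.2100, 0.2200) = 0.3838
  ¬(x1 ∨ x4) = 1 − 0.3838 = 0.6162
  ¬x1 = 1 − 0.2100 = 0.7900
  x2 ∨ ¬x1 = a + b − a·b on (0.7600, 0.7900) = 0.9496
  ¬(x1 ∨ x4) ∧ (x2 ∨ ¬x1) = a·b on (0.6162, 0.9496) = 0.5851
  → value = 0.5851
|0.5700 − 0.5851| = 0.015

0.015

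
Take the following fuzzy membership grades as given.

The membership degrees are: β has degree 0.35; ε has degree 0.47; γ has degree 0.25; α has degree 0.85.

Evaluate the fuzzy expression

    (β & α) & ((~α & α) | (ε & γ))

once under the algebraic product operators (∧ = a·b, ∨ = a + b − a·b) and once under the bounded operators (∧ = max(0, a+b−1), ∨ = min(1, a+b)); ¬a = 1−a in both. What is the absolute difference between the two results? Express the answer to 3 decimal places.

0.068

Under algebraic product:
  β & α = a·b on (0.3500, 0.8500) = 0.2975
  ~α = 1 − 0.8500 = 0.1500
  ~α & α = a·b on (0.1500, 0.8500) = 0.1275
  ε & γ = a·b on (0.4700, 0.2500) = 0.1175
  (~α & α) | (ε & γ) = a + b − a·b on (0.1275, 0.1175) = 0.2300
  (β & α) & ((~α & α) | (ε & γ)) = a·b on (0.2975, 0.2300) = 0.0684
  → value = 0.0684
Under bounded:
  β & α = max(0, a+b−1) on (0.35, 0.85) = 0.20
  ~α = 1 − 0.85 = 0.15
  ~α & α = max(0, a+b−1) on (0.15, 0.85) = 0.00
  ε & γ = max(0, a+b−1) on (0.47, 0.25) = 0.00
  (~α & α) | (ε & γ) = min(1, a+b) on (0.00, 0.00) = 0.00
  (β & α) & ((~α & α) | (ε & γ)) = max(0, a+b−1) on (0.20, 0.00) = 0.00
  → value = 0.0000
|0.0684 − 0.0000| = 0.068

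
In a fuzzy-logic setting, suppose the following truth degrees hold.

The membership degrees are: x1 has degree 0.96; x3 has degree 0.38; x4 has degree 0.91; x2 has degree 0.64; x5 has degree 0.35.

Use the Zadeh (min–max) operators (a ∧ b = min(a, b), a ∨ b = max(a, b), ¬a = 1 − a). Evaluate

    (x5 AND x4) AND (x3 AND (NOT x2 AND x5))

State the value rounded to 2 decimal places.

0.35

x5 AND x4 = min(a, b) on (0.35, 0.91) = 0.35
NOT x2 = 1 − 0.64 = 0.36
NOT x2 AND x5 = min(a, b) on (0.36, 0.35) = 0.35
x3 AND (NOT x2 AND x5) = min(a, b) on (0.38, 0.35) = 0.35
(x5 AND x4) AND (x3 AND (NOT x2 AND x5)) = min(a, b) on (0.35, 0.35) = 0.35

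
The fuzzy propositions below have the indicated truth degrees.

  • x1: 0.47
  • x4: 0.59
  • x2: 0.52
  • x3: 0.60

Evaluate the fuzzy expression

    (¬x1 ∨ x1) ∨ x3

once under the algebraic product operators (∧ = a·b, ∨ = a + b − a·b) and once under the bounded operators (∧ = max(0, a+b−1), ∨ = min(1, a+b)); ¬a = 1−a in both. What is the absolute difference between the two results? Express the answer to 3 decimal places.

0.100

Under algebraic product:
  ¬x1 = 1 − 0.4700 = 0.5300
  ¬x1 ∨ x1 = a + b − a·b on (0.5300, 0.4700) = 0.7509
  (¬x1 ∨ x1) ∨ x3 = a + b − a·b on (0.7509, 0.6000) = 0.9004
  → value = 0.9004
Under bounded:
  ¬x1 = 1 − 0.47 = 0.53
  ¬x1 ∨ x1 = min(1, a+b) on (0.53, 0.47) = 1.00
  (¬x1 ∨ x1) ∨ x3 = min(1, a+b) on (1.00, 0.60) = 1.00
  → value = 1.0000
|0.9004 − 1.0000| = 0.100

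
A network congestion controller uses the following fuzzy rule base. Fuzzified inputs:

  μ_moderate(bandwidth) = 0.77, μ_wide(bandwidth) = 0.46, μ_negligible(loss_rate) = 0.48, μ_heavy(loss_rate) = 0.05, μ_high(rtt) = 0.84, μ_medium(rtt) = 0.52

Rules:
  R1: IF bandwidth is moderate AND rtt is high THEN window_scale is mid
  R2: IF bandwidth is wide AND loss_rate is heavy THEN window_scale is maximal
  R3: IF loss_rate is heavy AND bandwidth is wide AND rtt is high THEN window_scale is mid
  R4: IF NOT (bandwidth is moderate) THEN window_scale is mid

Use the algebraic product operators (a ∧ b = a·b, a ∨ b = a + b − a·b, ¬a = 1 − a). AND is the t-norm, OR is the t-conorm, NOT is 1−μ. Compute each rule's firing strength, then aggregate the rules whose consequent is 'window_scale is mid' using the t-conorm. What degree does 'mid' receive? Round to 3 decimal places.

0.733

R1: moderate=0.77, high=0.84; AND[a·b] → w = 0.6468
R2: wide=0.46, heavy=0.05; AND[a·b] → w = 0.0230
R3: heavy=0.05, wide=0.46, high=0.84; AND[a·b] → w = 0.0193
R4: ¬moderate=1−0.77=0.23 → w = 0.2300
Rules with consequent 'mid': {R1, R3, R4} → strengths 0.6468, 0.0193, 0.2300
Aggregate via t-conorm [a + b − a·b]: 0.7333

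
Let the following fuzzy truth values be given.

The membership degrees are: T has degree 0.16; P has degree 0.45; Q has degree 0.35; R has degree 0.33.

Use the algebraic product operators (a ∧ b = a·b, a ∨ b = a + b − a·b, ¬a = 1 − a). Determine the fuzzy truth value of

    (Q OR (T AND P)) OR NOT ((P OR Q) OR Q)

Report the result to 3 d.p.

0.537

T AND P = a·b on (0.1600, 0.4500) = 0.0720
Q OR (T AND P) = a + b − a·b on (0.3500, 0.0720) = 0.3968
P OR Q = a + b − a·b on (0.4500, 0.3500) = 0.6425
(P OR Q) OR Q = a + b − a·b on (0.6425, 0.3500) = 0.7676
NOT ((P OR Q) OR Q) = 1 − 0.7676 = 0.2324
(Q OR (T AND P)) OR NOT ((P OR Q) OR Q) = a + b − a·b on (0.3968, 0.2324) = 0.5370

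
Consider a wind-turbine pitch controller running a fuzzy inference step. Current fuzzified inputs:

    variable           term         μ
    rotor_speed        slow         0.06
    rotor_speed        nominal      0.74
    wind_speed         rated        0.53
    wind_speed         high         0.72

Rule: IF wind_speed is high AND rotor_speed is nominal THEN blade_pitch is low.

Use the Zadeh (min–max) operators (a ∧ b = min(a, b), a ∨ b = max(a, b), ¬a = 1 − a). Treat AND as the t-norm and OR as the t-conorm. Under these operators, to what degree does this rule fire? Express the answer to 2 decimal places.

firing strength: high=0.72, nominal=0.74; AND[min(a, b)] → w = 0.72

0.72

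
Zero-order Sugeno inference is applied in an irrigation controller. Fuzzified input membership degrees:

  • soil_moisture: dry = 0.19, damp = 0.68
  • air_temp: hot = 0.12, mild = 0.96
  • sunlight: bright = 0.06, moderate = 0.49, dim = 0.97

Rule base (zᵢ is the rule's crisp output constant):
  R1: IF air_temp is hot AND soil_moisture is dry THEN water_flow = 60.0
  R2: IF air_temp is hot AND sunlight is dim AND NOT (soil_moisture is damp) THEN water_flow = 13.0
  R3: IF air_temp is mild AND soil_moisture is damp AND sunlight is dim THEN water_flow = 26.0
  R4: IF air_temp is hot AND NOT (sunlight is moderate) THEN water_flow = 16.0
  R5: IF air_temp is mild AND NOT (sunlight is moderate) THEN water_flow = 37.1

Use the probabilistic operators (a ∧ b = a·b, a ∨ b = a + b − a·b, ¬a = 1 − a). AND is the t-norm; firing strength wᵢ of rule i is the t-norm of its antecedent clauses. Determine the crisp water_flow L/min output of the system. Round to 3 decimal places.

30.110

R1 (z=60.0): hot=0.12, dry=0.19; AND[a·b] → w = 0.0228
R2 (z=13.0): hot=0.12, dim=0.97, ¬damp=1−0.68=0.32; AND[a·b] → w = 0.0372
R3 (z=26.0): mild=0.96, damp=0.68, dim=0.97; AND[a·b] → w = 0.6332
R4 (z=16.0): hot=0.12, ¬moderate=1−0.49=0.51; AND[a·b] → w = 0.0612
R5 (z=37.1): mild=0.96, ¬moderate=1−0.49=0.51; AND[a·b] → w = 0.4896
Weighted average = (0.0228·60.0 + 0.0372·13.0 + 0.6332·26.0 + 0.0612·16.0 + 0.4896·37.1) / (0.0228 + 0.0372 + 0.6332 + 0.0612 + 0.4896)
  = 37.4592 / 1.2441 = 30.110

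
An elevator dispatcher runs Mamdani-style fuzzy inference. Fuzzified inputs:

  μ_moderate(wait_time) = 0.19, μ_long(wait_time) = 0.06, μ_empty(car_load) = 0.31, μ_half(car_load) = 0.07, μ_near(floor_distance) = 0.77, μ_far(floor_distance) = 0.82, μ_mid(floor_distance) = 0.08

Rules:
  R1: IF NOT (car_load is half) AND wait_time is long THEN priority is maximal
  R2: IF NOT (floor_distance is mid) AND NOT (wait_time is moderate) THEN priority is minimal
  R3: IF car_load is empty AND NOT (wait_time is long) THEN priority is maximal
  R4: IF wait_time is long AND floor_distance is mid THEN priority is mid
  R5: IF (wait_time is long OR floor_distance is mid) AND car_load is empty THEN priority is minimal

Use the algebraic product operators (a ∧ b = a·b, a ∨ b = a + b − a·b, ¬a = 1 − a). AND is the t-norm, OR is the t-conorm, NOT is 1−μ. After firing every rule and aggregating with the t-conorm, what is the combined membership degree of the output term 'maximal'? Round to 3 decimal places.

R1: ¬half=1−0.07=0.93, long=0.06; AND[a·b] → w = 0.0558
R2: ¬mid=1−0.08=0.92, ¬moderate=1−0.19=0.81; AND[a·b] → w = 0.7452
R3: empty=0.31, ¬long=1−0.06=0.94; AND[a·b] → w = 0.2914
R4: long=0.06, mid=0.08; AND[a·b] → w = 0.0048
R5: (long=0.06 OR mid=0.08) = 0.1352; AND[a·b] with empty=0.31 → w = 0.0419
Rules with consequent 'maximal': {R1, R3} → strengths 0.0558, 0.2914
Aggregate via t-conorm [a + b − a·b]: 0.3309

0.331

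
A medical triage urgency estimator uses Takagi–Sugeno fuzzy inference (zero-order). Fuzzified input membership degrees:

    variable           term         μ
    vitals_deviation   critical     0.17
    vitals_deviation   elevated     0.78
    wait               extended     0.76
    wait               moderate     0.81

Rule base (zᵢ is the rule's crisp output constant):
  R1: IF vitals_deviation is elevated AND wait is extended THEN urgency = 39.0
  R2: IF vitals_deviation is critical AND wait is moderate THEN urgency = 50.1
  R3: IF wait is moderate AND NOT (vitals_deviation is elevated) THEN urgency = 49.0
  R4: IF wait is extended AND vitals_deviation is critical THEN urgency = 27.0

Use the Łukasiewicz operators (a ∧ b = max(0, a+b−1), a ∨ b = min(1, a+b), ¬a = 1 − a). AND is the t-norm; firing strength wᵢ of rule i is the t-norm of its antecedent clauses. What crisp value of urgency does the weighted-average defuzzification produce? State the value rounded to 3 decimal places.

R1 (z=39.0): elevated=0.78, extended=0.76; AND[max(0, a+b−1)] → w = 0.54
R2 (z=50.1): critical=0.17, moderate=0.81; AND[max(0, a+b−1)] → w = 0.00
R3 (z=49.0): moderate=0.81, ¬elevated=1−0.78=0.22; AND[max(0, a+b−1)] → w = 0.03
R4 (z=27.0): extended=0.76, critical=0.17; AND[max(0, a+b−1)] → w = 0.00
Weighted average = (0.54·39.0 + 0.00·50.1 + 0.03·49.0 + 0.00·27.0) / (0.54 + 0.00 + 0.03 + 0.00)
  = 22.5300 / 0.5700 = 39.526

39.526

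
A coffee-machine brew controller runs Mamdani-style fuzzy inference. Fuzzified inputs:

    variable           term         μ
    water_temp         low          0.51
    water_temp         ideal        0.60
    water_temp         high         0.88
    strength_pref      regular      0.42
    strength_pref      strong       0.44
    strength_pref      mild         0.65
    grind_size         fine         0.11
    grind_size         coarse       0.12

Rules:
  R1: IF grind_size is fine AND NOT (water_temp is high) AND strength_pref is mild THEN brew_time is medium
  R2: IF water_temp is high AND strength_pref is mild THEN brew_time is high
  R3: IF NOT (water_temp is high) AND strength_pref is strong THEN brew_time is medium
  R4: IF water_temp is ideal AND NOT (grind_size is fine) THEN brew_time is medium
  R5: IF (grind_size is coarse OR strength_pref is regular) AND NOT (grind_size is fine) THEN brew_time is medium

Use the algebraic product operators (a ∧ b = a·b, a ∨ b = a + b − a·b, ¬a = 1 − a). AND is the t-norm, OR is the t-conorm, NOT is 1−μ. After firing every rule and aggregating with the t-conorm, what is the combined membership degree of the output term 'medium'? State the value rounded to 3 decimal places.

0.753

R1: fine=0.11, ¬high=1−0.88=0.12, mild=0.65; AND[a·b] → w = 0.0086
R2: high=0.88, mild=0.65; AND[a·b] → w = 0.5720
R3: ¬high=1−0.88=0.12, strong=0.44; AND[a·b] → w = 0.0528
R4: ideal=0.60, ¬fine=1−0.11=0.89; AND[a·b] → w = 0.5340
R5: (coarse=0.12 OR regular=0.42) = 0.4896; AND[a·b] with ¬fine=1−0.11=0.89 → w = 0.4357
Rules with consequent 'medium': {R1, R3, R4, R5} → strengths 0.0086, 0.0528, 0.5340, 0.4357
Aggregate via t-conorm [a + b − a·b]: 0.7531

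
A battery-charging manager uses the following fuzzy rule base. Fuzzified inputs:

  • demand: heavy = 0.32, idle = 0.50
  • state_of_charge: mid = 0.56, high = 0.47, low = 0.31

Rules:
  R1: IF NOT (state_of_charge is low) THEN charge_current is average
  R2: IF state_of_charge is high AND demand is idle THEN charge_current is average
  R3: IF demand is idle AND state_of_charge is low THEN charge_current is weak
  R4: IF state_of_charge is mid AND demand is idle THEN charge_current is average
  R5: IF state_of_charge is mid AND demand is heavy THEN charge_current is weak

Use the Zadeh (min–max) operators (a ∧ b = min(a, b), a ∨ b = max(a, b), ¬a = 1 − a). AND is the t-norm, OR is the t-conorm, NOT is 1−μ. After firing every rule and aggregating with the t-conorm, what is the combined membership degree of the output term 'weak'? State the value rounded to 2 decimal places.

R1: ¬low=1−0.31=0.69 → w = 0.69
R2: high=0.47, idle=0.50; AND[min(a, b)] → w = 0.47
R3: idle=0.50, low=0.31; AND[min(a, b)] → w = 0.31
R4: mid=0.56, idle=0.50; AND[min(a, b)] → w = 0.50
R5: mid=0.56, heavy=0.32; AND[min(a, b)] → w = 0.32
Rules with consequent 'weak': {R3, R5} → strengths 0.31, 0.32
Aggregate via t-conorm [max(a, b)]: 0.32

0.32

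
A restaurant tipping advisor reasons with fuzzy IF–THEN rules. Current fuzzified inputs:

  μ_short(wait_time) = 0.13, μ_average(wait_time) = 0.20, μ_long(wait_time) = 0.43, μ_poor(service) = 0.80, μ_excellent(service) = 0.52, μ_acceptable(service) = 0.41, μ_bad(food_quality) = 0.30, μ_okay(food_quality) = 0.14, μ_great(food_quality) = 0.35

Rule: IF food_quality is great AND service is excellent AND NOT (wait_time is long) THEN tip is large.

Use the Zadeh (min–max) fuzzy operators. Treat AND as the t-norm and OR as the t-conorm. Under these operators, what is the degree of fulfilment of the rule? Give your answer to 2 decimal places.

0.35

firing strength: great=0.35, excellent=0.52, ¬long=1−0.43=0.57; AND[min(a, b)] → w = 0.35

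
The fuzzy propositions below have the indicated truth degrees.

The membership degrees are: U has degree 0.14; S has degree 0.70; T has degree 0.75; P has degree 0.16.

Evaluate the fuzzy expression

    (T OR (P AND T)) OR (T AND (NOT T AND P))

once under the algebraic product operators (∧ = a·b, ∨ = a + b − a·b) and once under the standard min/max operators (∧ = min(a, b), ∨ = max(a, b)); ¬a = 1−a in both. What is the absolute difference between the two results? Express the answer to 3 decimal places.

Under algebraic product:
  P AND T = a·b on (0.1600, 0.7500) = 0.1200
  T OR (P AND T) = a + b − a·b on (0.7500, 0.1200) = 0.7800
  NOT T = 1 − 0.7500 = 0.2500
  NOT T AND P = a·b on (0.2500, 0.1600) = 0.0400
  T AND (NOT T AND P) = a·b on (0.7500, 0.0400) = 0.0300
  (T OR (P AND T)) OR (T AND (NOT T AND P)) = a + b − a·b on (0.7800, 0.0300) = 0.7866
  → value = 0.7866
Under standard min/max:
  P AND T = min(a, b) on (0.16, 0.75) = 0.16
  T OR (P AND T) = max(a, b) on (0.75, 0.16) = 0.75
  NOT T = 1 − 0.75 = 0.25
  NOT T AND P = min(a, b) on (0.25, 0.16) = 0.16
  T AND (NOT T AND P) = min(a, b) on (0.75, 0.16) = 0.16
  (T OR (P AND T)) OR (T AND (NOT T AND P)) = max(a, b) on (0.75, 0.16) = 0.75
  → value = 0.7500
|0.7866 − 0.7500| = 0.037

0.037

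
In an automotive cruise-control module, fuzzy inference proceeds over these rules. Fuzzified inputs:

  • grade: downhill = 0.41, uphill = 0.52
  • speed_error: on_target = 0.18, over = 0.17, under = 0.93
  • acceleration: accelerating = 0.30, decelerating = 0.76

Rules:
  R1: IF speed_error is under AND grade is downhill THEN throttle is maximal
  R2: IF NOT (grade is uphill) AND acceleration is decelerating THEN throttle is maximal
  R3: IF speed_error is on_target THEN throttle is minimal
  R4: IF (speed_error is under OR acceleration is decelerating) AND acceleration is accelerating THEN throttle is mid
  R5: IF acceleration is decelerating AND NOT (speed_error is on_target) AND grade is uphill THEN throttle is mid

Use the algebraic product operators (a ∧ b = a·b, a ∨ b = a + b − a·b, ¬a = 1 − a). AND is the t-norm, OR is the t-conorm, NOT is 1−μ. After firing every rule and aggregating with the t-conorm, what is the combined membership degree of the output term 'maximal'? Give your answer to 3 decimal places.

0.607

R1: under=0.93, downhill=0.41; AND[a·b] → w = 0.3813
R2: ¬uphill=1−0.52=0.48, decelerating=0.76; AND[a·b] → w = 0.3648
R3: on_target=0.18 → w = 0.1800
R4: (under=0.93 OR decelerating=0.76) = 0.9832; AND[a·b] with accelerating=0.30 → w = 0.2950
R5: decelerating=0.76, ¬on_target=1−0.18=0.82, uphill=0.52; AND[a·b] → w = 0.3241
Rules with consequent 'maximal': {R1, R2} → strengths 0.3813, 0.3648
Aggregate via t-conorm [a + b − a·b]: 0.6070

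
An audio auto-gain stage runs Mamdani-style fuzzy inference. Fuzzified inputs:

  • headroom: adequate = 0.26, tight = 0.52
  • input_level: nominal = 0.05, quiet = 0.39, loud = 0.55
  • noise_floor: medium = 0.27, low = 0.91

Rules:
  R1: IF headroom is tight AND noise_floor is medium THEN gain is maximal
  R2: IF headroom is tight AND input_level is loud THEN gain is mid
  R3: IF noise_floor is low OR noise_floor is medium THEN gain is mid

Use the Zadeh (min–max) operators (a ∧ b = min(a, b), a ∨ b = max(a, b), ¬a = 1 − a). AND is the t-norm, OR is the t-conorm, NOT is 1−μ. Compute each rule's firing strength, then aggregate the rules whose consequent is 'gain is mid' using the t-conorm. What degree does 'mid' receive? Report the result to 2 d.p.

0.91

R1: tight=0.52, medium=0.27; AND[min(a, b)] → w = 0.27
R2: tight=0.52, loud=0.55; AND[min(a, b)] → w = 0.52
R3: low=0.91, medium=0.27; OR[max(a, b)] → w = 0.91
Rules with consequent 'mid': {R2, R3} → strengths 0.52, 0.91
Aggregate via t-conorm [max(a, b)]: 0.91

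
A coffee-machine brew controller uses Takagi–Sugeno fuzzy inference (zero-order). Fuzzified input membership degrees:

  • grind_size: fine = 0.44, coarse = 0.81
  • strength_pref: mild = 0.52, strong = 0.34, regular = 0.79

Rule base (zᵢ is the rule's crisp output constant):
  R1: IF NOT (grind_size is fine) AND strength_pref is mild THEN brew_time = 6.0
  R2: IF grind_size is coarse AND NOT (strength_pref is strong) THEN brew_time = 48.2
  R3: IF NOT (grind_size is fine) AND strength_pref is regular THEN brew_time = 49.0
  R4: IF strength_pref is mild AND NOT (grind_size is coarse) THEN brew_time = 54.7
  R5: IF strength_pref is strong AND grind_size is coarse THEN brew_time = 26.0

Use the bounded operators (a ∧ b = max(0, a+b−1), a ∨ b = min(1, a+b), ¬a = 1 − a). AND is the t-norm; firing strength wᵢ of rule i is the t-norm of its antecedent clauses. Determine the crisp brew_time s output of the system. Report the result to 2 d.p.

R1 (z=6.0): ¬fine=1−0.44=0.56, mild=0.52; AND[max(0, a+b−1)] → w = 0.08
R2 (z=48.2): coarse=0.81, ¬strong=1−0.34=0.66; AND[max(0, a+b−1)] → w = 0.47
R3 (z=49.0): ¬fine=1−0.44=0.56, regular=0.79; AND[max(0, a+b−1)] → w = 0.35
R4 (z=54.7): mild=0.52, ¬coarse=1−0.81=0.19; AND[max(0, a+b−1)] → w = 0.00
R5 (z=26.0): strong=0.34, coarse=0.81; AND[max(0, a+b−1)] → w = 0.15
Weighted average = (0.08·6.0 + 0.47·48.2 + 0.35·49.0 + 0.00·54.7 + 0.15·26.0) / (0.08 + 0.47 + 0.35 + 0.00 + 0.15)
  = 44.1840 / 1.0500 = 42.08

42.08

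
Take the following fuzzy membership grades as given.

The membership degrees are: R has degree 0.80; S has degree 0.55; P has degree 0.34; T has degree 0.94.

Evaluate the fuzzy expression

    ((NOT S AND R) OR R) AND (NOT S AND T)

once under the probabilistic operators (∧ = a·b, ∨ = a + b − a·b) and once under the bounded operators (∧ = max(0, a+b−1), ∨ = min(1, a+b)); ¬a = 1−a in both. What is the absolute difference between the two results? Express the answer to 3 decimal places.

0.021

Under probabilistic:
  NOT S = 1 − 0.5500 = 0.4500
  NOT S AND R = a·b on (0.4500, 0.8000) = 0.3600
  (NOT S AND R) OR R = a + b − a·b on (0.3600, 0.8000) = 0.8720
  NOT S = 1 − 0.5500 = 0.4500
  NOT S AND T = a·b on (0.4500, 0.9400) = 0.4230
  ((NOT S AND R) OR R) AND (NOT S AND T) = a·b on (0.8720, 0.4230) = 0.3689
  → value = 0.3689
Under bounded:
  NOT S = 1 − 0.55 = 0.45
  NOT S AND R = max(0, a+b−1) on (0.45, 0.80) = 0.25
  (NOT S AND R) OR R = min(1, a+b) on (0.25, 0.80) = 1.00
  NOT S = 1 − 0.55 = 0.45
  NOT S AND T = max(0, a+b−1) on (0.45, 0.94) = 0.39
  ((NOT S AND R) OR R) AND (NOT S AND T) = max(0, a+b−1) on (1.00, 0.39) = 0.39
  → value = 0.3900
|0.3689 − 0.3900| = 0.021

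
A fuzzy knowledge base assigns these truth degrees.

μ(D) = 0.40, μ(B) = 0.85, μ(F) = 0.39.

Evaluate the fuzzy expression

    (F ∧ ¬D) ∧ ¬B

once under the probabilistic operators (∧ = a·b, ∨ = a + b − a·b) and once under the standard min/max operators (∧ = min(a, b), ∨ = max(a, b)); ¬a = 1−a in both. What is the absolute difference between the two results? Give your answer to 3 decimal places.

0.115

Under probabilistic:
  ¬D = 1 − 0.4000 = 0.6000
  F ∧ ¬D = a·b on (0.3900, 0.6000) = 0.2340
  ¬B = 1 − 0.8500 = 0.1500
  (F ∧ ¬D) ∧ ¬B = a·b on (0.2340, 0.1500) = 0.0351
  → value = 0.0351
Under standard min/max:
  ¬D = 1 − 0.40 = 0.60
  F ∧ ¬D = min(a, b) on (0.39, 0.60) = 0.39
  ¬B = 1 − 0.85 = 0.15
  (F ∧ ¬D) ∧ ¬B = min(a, b) on (0.39, 0.15) = 0.15
  → value = 0.1500
|0.0351 − 0.1500| = 0.115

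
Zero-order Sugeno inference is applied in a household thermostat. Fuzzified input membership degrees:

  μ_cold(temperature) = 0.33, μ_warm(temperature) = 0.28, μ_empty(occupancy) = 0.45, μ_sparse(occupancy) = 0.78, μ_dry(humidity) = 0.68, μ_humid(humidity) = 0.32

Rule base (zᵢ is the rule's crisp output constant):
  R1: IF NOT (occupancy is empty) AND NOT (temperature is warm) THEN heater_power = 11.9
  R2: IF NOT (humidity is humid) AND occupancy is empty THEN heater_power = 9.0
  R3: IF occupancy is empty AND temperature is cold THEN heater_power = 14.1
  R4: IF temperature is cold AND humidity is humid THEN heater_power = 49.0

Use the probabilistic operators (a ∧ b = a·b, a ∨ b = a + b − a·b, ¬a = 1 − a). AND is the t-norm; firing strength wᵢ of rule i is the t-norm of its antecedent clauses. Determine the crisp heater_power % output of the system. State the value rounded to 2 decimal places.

15.41

R1 (z=11.9): ¬empty=1−0.45=0.55, ¬warm=1−0.28=0.72; AND[a·b] → w = 0.3960
R2 (z=9.0): ¬humid=1−0.32=0.68, empty=0.45; AND[a·b] → w = 0.3060
R3 (z=14.1): empty=0.45, cold=0.33; AND[a·b] → w = 0.1485
R4 (z=49.0): cold=0.33, humid=0.32; AND[a·b] → w = 0.1056
Weighted average = (0.3960·11.9 + 0.3060·9.0 + 0.1485·14.1 + 0.1056·49.0) / (0.3960 + 0.3060 + 0.1485 + 0.1056)
  = 14.7347 / 0.9561 = 15.41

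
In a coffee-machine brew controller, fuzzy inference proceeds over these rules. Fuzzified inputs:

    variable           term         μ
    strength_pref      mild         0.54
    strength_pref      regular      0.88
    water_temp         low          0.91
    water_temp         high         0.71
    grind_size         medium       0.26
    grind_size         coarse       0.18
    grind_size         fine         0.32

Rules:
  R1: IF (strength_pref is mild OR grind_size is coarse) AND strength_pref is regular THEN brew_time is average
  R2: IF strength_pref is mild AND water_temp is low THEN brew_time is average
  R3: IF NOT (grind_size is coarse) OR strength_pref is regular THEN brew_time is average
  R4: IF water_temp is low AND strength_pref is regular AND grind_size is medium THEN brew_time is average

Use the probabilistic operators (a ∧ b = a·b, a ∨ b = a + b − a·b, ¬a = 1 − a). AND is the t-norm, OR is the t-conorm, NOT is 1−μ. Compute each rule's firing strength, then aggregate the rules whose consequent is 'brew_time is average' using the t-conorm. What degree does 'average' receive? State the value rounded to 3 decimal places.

0.996

R1: (mild=0.54 OR coarse=0.18) = 0.6228; AND[a·b] with regular=0.88 → w = 0.5481
R2: mild=0.54, low=0.91; AND[a·b] → w = 0.4914
R3: ¬coarse=1−0.18=0.82, regular=0.88; OR[a + b − a·b] → w = 0.9784
R4: low=0.91, regular=0.88, medium=0.26; AND[a·b] → w = 0.2082
Rules with consequent 'average': {R1, R2, R3, R4} → strengths 0.5481, 0.4914, 0.9784, 0.2082
Aggregate via t-conorm [a + b − a·b]: 0.9961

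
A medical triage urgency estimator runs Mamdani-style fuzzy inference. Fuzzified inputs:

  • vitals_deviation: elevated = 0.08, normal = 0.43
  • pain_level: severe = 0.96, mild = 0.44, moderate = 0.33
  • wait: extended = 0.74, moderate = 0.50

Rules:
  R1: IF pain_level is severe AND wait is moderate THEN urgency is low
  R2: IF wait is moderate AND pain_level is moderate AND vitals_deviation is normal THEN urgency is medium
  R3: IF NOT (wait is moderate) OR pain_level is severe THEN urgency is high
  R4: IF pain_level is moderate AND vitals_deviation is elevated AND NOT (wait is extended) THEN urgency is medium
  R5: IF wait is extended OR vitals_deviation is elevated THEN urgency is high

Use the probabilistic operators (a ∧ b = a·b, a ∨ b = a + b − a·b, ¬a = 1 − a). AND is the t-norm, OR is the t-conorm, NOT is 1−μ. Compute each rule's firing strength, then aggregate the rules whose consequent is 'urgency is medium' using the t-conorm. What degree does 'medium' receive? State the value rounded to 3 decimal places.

0.077

R1: severe=0.96, moderate=0.50; AND[a·b] → w = 0.4800
R2: moderate=0.50, moderate=0.33, normal=0.43; AND[a·b] → w = 0.0709
R3: ¬moderate=1−0.50=0.50, severe=0.96; OR[a + b − a·b] → w = 0.9800
R4: moderate=0.33, elevated=0.08, ¬extended=1−0.74=0.26; AND[a·b] → w = 0.0069
R5: extended=0.74, elevated=0.08; OR[a + b − a·b] → w = 0.7608
Rules with consequent 'medium': {R2, R4} → strengths 0.0709, 0.0069
Aggregate via t-conorm [a + b − a·b]: 0.0773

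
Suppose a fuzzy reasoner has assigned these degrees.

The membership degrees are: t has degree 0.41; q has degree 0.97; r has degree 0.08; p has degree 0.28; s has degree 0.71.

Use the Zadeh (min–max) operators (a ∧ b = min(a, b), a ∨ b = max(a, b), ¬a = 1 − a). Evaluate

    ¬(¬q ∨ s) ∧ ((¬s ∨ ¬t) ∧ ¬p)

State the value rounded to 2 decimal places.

0.29

¬q = 1 − 0.97 = 0.03
¬q ∨ s = max(a, b) on (0.03, 0.71) = 0.71
¬(¬q ∨ s) = 1 − 0.71 = 0.29
¬s = 1 − 0.71 = 0.29
¬t = 1 − 0.41 = 0.59
¬s ∨ ¬t = max(a, b) on (0.29, 0.59) = 0.59
¬p = 1 − 0.28 = 0.72
(¬s ∨ ¬t) ∧ ¬p = min(a, b) on (0.59, 0.72) = 0.59
¬(¬q ∨ s) ∧ ((¬s ∨ ¬t) ∧ ¬p) = min(a, b) on (0.29, 0.59) = 0.29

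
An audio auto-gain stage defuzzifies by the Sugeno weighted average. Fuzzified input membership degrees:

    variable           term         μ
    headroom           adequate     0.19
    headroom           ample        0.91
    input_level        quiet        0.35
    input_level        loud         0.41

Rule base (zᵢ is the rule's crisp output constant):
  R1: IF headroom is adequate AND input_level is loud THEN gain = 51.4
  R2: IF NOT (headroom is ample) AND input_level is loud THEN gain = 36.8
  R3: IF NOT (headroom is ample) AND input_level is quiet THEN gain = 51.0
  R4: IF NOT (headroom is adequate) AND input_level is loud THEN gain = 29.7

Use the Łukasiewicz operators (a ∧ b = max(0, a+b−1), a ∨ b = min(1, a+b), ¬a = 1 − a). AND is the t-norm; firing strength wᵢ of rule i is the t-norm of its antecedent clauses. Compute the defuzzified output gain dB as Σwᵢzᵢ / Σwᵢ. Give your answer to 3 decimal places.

R1 (z=51.4): adequate=0.19, loud=0.41; AND[max(0, a+b−1)] → w = 0.00
R2 (z=36.8): ¬ample=1−0.91=0.09, loud=0.41; AND[max(0, a+b−1)] → w = 0.00
R3 (z=51.0): ¬ample=1−0.91=0.09, quiet=0.35; AND[max(0, a+b−1)] → w = 0.00
R4 (z=29.7): ¬adequate=1−0.19=0.81, loud=0.41; AND[max(0, a+b−1)] → w = 0.22
Weighted average = (0.00·51.4 + 0.00·36.8 + 0.00·51.0 + 0.22·29.7) / (0.00 + 0.00 + 0.00 + 0.22)
  = 6.5340 / 0.2200 = 29.700

29.700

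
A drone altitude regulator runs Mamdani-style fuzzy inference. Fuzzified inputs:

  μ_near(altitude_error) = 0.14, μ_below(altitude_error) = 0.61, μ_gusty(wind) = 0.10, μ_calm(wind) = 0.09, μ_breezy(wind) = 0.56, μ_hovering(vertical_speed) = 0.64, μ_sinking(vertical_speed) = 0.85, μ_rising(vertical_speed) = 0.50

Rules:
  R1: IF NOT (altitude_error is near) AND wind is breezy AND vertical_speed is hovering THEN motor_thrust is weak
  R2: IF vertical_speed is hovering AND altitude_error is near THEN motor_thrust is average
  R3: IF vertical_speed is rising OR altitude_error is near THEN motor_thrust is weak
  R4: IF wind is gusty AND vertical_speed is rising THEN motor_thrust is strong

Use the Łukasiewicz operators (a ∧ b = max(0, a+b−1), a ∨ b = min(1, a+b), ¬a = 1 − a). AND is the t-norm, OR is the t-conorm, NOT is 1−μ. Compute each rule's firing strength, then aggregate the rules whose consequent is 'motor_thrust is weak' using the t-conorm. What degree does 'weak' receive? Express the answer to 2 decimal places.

0.70

R1: ¬near=1−0.14=0.86, breezy=0.56, hovering=0.64; AND[max(0, a+b−1)] → w = 0.06
R2: hovering=0.64, near=0.14; AND[max(0, a+b−1)] → w = 0.00
R3: rising=0.50, near=0.14; OR[min(1, a+b)] → w = 0.64
R4: gusty=0.10, rising=0.50; AND[max(0, a+b−1)] → w = 0.00
Rules with consequent 'weak': {R1, R3} → strengths 0.06, 0.64
Aggregate via t-conorm [min(1, a+b)]: 0.70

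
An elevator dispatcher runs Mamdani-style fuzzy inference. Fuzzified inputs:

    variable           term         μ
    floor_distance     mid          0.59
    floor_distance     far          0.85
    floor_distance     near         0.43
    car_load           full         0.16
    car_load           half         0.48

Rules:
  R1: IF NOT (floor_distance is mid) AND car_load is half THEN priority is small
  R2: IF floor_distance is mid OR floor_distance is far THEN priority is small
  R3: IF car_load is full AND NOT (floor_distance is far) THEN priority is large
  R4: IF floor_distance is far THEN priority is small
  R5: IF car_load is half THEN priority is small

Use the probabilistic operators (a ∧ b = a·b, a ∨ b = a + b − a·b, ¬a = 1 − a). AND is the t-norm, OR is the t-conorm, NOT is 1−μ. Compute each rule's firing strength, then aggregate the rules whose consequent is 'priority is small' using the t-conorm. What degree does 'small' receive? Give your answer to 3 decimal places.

R1: ¬mid=1−0.59=0.41, half=0.48; AND[a·b] → w = 0.1968
R2: mid=0.59, far=0.85; OR[a + b − a·b] → w = 0.9385
R3: full=0.16, ¬far=1−0.85=0.15; AND[a·b] → w = 0.0240
R4: far=0.85 → w = 0.8500
R5: half=0.48 → w = 0.4800
Rules with consequent 'small': {R1, R2, R4, R5} → strengths 0.1968, 0.9385, 0.8500, 0.4800
Aggregate via t-conorm [a + b − a·b]: 0.9961

0.996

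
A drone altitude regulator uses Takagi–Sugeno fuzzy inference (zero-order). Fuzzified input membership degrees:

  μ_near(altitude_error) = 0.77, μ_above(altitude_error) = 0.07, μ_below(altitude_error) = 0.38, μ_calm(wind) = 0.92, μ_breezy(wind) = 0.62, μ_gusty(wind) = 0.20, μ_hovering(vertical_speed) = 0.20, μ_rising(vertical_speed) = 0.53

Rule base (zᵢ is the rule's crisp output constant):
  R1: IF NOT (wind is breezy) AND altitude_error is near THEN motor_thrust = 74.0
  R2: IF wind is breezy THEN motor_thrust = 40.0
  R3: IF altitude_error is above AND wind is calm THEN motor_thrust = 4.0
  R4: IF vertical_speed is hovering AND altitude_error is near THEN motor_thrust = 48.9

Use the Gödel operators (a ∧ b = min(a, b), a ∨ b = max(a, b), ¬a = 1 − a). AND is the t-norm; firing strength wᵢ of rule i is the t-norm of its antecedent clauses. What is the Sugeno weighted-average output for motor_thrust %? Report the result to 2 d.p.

R1 (z=74.0): ¬breezy=1−0.62=0.38, near=0.77; AND[min(a, b)] → w = 0.38
R2 (z=40.0): breezy=0.62 → w = 0.62
R3 (z=4.0): above=0.07, calm=0.92; AND[min(a, b)] → w = 0.07
R4 (z=48.9): hovering=0.20, near=0.77; AND[min(a, b)] → w = 0.20
Weighted average = (0.38·74.0 + 0.62·40.0 + 0.07·4.0 + 0.20·48.9) / (0.38 + 0.62 + 0.07 + 0.20)
  = 62.9800 / 1.2700 = 49.59

49.59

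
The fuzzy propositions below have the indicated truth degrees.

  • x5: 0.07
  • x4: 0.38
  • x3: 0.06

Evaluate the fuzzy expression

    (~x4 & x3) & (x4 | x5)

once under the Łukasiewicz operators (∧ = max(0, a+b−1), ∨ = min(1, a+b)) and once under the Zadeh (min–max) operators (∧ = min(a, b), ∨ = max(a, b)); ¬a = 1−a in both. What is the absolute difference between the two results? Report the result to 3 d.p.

Under Łukasiewicz:
  ~x4 = 1 − 0.38 = 0.62
  ~x4 & x3 = max(0, a+b−1) on (0.62, 0.06) = 0.00
  x4 | x5 = min(1, a+b) on (0.38, 0.07) = 0.45
  (~x4 & x3) & (x4 | x5) = max(0, a+b−1) on (0.00, 0.45) = 0.00
  → value = 0.0000
Under Zadeh (min–max):
  ~x4 = 1 − 0.38 = 0.62
  ~x4 & x3 = min(a, b) on (0.62, 0.06) = 0.06
  x4 | x5 = max(a, b) on (0.38, 0.07) = 0.38
  (~x4 & x3) & (x4 | x5) = min(a, b) on (0.06, 0.38) = 0.06
  → value = 0.0600
|0.0000 − 0.0600| = 0.060

0.060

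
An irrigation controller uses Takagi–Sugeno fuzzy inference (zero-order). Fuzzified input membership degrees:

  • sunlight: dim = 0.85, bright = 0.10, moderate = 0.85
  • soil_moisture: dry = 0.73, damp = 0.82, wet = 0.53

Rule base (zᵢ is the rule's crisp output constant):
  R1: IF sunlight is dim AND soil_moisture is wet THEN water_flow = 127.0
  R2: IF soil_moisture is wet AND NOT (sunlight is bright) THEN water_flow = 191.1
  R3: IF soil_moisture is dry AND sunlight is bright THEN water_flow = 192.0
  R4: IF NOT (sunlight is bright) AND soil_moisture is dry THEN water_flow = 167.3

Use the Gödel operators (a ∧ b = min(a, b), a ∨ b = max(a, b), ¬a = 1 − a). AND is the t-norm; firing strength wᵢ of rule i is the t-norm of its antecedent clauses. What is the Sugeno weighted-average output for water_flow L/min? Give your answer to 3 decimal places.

R1 (z=127.0): dim=0.85, wet=0.53; AND[min(a, b)] → w = 0.53
R2 (z=191.1): wet=0.53, ¬bright=1−0.10=0.90; AND[min(a, b)] → w = 0.53
R3 (z=192.0): dry=0.73, bright=0.10; AND[min(a, b)] → w = 0.10
R4 (z=167.3): ¬bright=1−0.10=0.90, dry=0.73; AND[min(a, b)] → w = 0.73
Weighted average = (0.53·127.0 + 0.53·191.1 + 0.10·192.0 + 0.73·167.3) / (0.53 + 0.53 + 0.10 + 0.73)
  = 309.9220 / 1.8900 = 163.980

163.980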